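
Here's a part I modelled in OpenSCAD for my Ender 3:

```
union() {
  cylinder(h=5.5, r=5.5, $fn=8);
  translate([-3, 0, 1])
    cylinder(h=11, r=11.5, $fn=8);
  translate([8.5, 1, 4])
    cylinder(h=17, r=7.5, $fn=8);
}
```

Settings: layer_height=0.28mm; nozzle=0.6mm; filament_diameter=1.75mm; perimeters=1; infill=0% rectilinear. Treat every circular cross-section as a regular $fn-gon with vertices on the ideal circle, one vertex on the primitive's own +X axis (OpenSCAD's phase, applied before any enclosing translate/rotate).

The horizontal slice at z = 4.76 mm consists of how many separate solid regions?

1

At z = 4.76 mm: the r=5.5 cylinder contributes a regular 8-gon of circumradius 5.5; the cylinder at (-3, 0): section is a regular 8-gon, circumradius r=11.5; the r=7.5 cylinder at (8.5, 1) gives a regular 8-gon of circumradius 7.5 (constant along its height); Taking the union: the regions partially overlap (shared area 144.87 mm²), so overlapping operands fuse into one piece — 1 connected region. The result has 1 disconnected region.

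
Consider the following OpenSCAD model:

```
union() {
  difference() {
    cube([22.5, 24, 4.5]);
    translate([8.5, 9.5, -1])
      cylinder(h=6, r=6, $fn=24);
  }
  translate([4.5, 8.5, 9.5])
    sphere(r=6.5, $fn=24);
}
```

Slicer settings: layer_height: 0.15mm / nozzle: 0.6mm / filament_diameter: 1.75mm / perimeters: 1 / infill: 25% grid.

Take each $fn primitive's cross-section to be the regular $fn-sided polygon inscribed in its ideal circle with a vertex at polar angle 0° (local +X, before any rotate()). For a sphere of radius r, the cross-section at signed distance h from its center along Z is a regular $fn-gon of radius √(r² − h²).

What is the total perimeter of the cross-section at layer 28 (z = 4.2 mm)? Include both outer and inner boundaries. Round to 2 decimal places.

At z = 4.2 mm: the cube (footprint 22.5×24) is included at this height (perimeter 93.00 mm); the r=6 cylinder at (8.5, 9.5) contributes a regular 24-gon of circumradius 6 (perimeter = 2·24·6.000·sin(180°/24) = 37.59 mm); Taking the first minus the rest: starting from the 22.5×24 cube, the r=6 cylinder at (8.5, 9.5) lies wholly inside it (removes its full 111.81 mm² and its 37.59 mm outline becomes a hole wall) — boundary (outer + 1 inner loop) = 130.59 mm; the r=6.5 sphere at (4.5, 8.5) contributes a regular 24-gon of circumradius √(6.5²−5.3²) = 3.763 (perimeter = 2·24·3.763·sin(180°/24) = 23.58 mm); Combining (union): the regions partially overlap (shared area 11.35 mm²), so the edge portions inside another operand are dropped and the merged outline is re-measured after clipping — boundary (outer + 1 inner loop) = 135.47 mm. Overall, the cross-section is one region with 1 hole. Total boundary length (outer + inner) = 135.47 mm.

135.47 mm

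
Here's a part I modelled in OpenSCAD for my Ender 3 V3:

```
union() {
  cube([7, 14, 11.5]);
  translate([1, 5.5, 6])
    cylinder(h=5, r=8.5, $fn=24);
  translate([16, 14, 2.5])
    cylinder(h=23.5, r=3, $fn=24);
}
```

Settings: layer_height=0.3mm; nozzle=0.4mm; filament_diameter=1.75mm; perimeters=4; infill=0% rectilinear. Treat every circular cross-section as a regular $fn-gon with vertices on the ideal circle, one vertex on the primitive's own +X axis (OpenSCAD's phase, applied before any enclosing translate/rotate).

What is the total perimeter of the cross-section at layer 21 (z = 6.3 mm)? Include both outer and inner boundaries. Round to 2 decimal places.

74.01 mm

At z = 6.3 mm: the 7×14 cube contributes its full rectangle (perimeter 42.00 mm); the r=8.5 cylinder at (1, 5.5) gives a regular 24-gon of circumradius 8.5 (constant along its height) (perimeter = 2·24·8.500·sin(180°/24) = 53.25 mm); the cylinder at (16, 14): section is a regular 24-gon, circumradius r=3 (perimeter = 2·24·3.000·sin(180°/24) = 18.80 mm); Combining (union): the regions partially overlap (shared area 92.98 mm²), so the edge portions inside another operand are dropped and the merged outline is re-measured after clipping — boundary = 74.01 mm. Overall, the cross-section has 2 separate islands. Total boundary length (outer) = 74.01 mm.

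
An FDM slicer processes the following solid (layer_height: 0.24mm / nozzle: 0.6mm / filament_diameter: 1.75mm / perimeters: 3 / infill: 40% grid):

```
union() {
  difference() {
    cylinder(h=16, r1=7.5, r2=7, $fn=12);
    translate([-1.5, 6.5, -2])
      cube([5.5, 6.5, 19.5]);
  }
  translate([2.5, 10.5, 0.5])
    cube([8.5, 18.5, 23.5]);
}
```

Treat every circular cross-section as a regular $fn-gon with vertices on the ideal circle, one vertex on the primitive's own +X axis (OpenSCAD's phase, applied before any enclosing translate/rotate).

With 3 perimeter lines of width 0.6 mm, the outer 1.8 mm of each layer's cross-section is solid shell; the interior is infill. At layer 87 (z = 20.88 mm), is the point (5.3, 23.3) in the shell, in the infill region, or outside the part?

At z = 20.88 mm: the cone is not intersected at this z (z outside [0, 16]); the cube at (-1.5, 6.5) is absent (z outside [-2, 17.5]); Subtracting the remaining from the first: the first operand is absent here, so nothing remains; the 8.5×18.5 cube at (2.5, 10.5) contributes its full rectangle; Combining (union): only the 8.5×18.5 cube at (2.5, 10.5) is present, so the union is just that shape — 1 connected region. Overall, the cross-section is a single solid region. The nearest boundary edge runs (2.50, 29.00)→(2.50, 10.50); distance from the point to it = 2.80 mm. The point is inside the cross-section and 2.80 mm from the nearest boundary — more than the 1.8 mm shell width (3 × 0.6), so it's in the infill interior.

infill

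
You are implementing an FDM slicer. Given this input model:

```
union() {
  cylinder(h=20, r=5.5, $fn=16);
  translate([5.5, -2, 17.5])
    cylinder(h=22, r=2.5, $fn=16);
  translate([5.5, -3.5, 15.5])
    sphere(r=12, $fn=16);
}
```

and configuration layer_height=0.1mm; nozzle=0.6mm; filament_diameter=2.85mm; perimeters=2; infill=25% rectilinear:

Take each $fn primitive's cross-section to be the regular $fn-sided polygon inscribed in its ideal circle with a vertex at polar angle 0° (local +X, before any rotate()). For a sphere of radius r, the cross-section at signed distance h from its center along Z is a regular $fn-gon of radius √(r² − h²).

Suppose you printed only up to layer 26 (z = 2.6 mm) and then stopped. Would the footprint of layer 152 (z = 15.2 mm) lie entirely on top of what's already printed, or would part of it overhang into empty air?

part overhangs

Compare the two slices. At z = 2.6: the cylinder: section is a regular 16-gon, circumradius r=5.5 (area = (16/2)·5.500²·sin(360°/16) = 92.61 mm²); the cylinder at (5.5, -2) does not reach this height (z outside [17.5, 39.5]); the sphere at (5.5, -3.5) does not reach this height (|z−center|=12.900 > r=12); Merging all regions: only the r=5.5 cylinder is present, so the union is just that shape — area = 92.61 mm². At z = 15.2: the r=5.5 cylinder contributes a regular 16-gon of circumradius 5.5 (area = (16/2)·5.500²·sin(360°/16) = 92.61 mm²); the cylinder at (5.5, -2) does not reach this height (z outside [17.5, 39.5]); the r=12 sphere at (5.5, -3.5) slices to a regular 16-gon of circumradius 11.996 (√(r²−h²) with h=0.3 from center) (area = (16/2)·11.996²·sin(360°/16) = 440.58 mm²); Taking the union: the regions partially overlap — summed areas 533.19 mm² minus the doubly-counted overlap 92.24 mm² gives 440.94 mm² — area = 440.94 mm². Checking containment: at z = 15.2 the cross-section extends beyond the z = 2.6 cross-section by about 348.33 mm².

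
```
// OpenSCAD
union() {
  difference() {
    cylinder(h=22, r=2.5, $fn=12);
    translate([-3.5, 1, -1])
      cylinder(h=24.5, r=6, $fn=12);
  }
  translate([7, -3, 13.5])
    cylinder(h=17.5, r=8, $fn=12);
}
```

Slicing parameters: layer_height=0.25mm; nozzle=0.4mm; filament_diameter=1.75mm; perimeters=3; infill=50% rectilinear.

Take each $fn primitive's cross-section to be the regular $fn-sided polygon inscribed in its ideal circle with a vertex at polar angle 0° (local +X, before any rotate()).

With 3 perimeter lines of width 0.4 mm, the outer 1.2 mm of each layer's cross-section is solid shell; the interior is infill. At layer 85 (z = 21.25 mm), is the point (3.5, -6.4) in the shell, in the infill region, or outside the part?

infill

At z = 21.25 mm: the r=2.5 cylinder gives a regular 12-gon of circumradius 2.5 (constant along its height); the cylinder at (-3.5, 1): section is a regular 12-gon, circumradius r=6; After the difference (first − rest): starting from the r=2.5 cylinder, the r=6 cylinder at (-3.5, 1) partially overlaps it — only the 18.30 mm² overlap (of its 108.00 mm²) is removed, clipping the outline — 1 connected region; the r=8 cylinder at (7, -3) contributes a regular 12-gon of circumradius 8; Taking the union: that combined region lies entirely inside the r=8 cylinder at (7, -3), so the union is just the r=8 cylinder at (7, -3) — 1 connected region. Overall, the cross-section is a single solid region. The nearest boundary edge runs (3.00, -9.93)→(0.07, -7.00); distance from the point to it = 2.85 mm. The point is inside the cross-section and 2.85 mm from the nearest boundary — more than the 1.2 mm shell width (3 × 0.4), so it's in the infill interior.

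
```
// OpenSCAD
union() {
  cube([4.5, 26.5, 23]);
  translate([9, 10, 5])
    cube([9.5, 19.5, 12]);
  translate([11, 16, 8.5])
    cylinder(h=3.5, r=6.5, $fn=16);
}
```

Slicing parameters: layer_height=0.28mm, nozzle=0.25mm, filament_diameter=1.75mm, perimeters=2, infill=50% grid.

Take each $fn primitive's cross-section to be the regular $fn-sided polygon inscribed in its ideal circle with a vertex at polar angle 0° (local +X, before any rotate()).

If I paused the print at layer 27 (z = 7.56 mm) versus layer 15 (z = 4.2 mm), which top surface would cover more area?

Layer 27 (z = 7.56): the cube is present — its section is the full 4.5×26.5 rectangle (area 119.25 mm²); the cube at (9, 10) (footprint 9.5×19.5) is included at this height (area 185.25 mm²); the cylinder at (11, 16) does not reach this height (z outside [8.5, 12]); Taking the union: the 2 present regions are separate (no shared area or edge), so areas and boundary lengths simply add and each stays a separate island — area = 304.50 mm². So its area = 304.50 mm². Layer 15 (z = 4.2): the 4.5×26.5 cube contributes its full rectangle (area 119.25 mm²); the cube at (9, 10) is not intersected at this z (z outside [5, 17]); the cylinder at (11, 16) is not intersected at this z (z outside [8.5, 12]); Taking the union: only the 4.5×26.5 cube is present, so the union is just that shape — area = 119.25 mm². So its area = 119.25 mm². Layer 27 is larger (304.50 vs 119.25 mm²).

layer 27 (z = 7.56 mm)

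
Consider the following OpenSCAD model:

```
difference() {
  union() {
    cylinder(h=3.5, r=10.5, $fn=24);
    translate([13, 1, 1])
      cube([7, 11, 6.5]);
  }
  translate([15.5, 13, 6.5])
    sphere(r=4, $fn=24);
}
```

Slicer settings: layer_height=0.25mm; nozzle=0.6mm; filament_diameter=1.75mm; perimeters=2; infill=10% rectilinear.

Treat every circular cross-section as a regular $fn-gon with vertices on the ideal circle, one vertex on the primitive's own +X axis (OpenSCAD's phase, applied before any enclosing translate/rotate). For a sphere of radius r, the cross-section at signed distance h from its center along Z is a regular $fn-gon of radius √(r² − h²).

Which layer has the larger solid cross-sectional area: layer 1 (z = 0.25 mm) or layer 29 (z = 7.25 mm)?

layer 1 (z = 0.25 mm)

Layer 1 (z = 0.25): the r=10.5 cylinder gives a regular 24-gon of circumradius 10.5 (constant along its height) (area = (24/2)·10.500²·sin(360°/24) = 342.42 mm²); the cube at (13, 1) is absent (z outside [1, 7.5]); Taking the union: only the r=10.5 cylinder is present, so the union is just that shape — area = 342.42 mm²; the sphere at (15.5, 13) does not reach this height (|z−center|=6.250 > r=4); After the difference (first − rest): none of the subtracted shapes is present at this height, so the result so far is unchanged — area = 342.42 mm². So its area = 342.42 mm². Layer 29 (z = 7.25): the cylinder is absent (z outside [0, 3.5]); the 7×11 cube at (13, 1) contributes its full rectangle (area 77.00 mm²); Taking the union: only the 7×11 cube at (13, 1) is present, so the union is just that shape — area = 77.00 mm²; the sphere at (15.5, 13): section is a regular 24-gon, circumradius = √(r²−h²) = √(4²−0.75²) = 3.929 (area = (24/2)·3.929²·sin(360°/24) = 47.95 mm²); After the difference (first − rest): starting from that combined region (77.00 mm²), the r=4 sphere at (15.5, 13) partially overlaps it — only the 14.67 mm² overlap (of its 47.95 mm²) is removed, clipping the outline — area = 62.33 mm². So its area = 62.33 mm². Layer 1 is larger (342.42 vs 62.33 mm²).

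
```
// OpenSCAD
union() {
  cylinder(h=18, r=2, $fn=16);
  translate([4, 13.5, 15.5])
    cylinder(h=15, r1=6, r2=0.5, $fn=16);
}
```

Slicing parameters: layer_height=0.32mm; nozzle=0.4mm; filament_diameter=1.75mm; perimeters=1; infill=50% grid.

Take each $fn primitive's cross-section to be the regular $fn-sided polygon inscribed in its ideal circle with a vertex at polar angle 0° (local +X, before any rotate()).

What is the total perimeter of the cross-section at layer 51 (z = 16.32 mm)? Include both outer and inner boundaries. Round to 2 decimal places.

At z = 16.32 mm: the r=2 cylinder contributes a regular 16-gon of circumradius 2 (perimeter = 2·16·2.000·sin(180°/16) = 12.49 mm); the cone at (4, 13.5): at t=0.055 of its height the radius interpolates to r₁+(r₂−r₁)t = 5.699, giving a regular 16-gon of that circumradius (perimeter = 2·16·5.699·sin(180°/16) = 35.58 mm); Combining (union): the 2 present regions are separate (no shared area or edge), so areas and boundary lengths simply add and each stays a separate island — boundary = 48.07 mm. Overall, the cross-section has 2 separate islands. Total boundary length (outer) = 48.07 mm.

48.07 mm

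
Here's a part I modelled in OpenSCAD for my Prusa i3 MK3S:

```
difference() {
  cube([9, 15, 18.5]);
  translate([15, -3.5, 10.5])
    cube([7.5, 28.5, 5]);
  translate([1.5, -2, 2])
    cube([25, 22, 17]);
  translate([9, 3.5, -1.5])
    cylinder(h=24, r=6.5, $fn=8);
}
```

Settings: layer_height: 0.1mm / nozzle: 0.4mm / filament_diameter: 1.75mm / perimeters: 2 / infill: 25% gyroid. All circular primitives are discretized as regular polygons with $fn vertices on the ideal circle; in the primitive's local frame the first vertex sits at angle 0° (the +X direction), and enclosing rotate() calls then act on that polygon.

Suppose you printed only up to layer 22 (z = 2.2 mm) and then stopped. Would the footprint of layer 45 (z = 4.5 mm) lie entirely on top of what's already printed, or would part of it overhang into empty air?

entirely on top

Compare the two slices. At z = 2.2: the cube (footprint 9×15) is included at this height (area 135.00 mm²); the cube at (15, -3.5) is absent (z outside [10.5, 15.5]); the cube at (1.5, -2) is present — its section is the full 25×22 rectangle (area 550.00 mm²); the cylinder at (9, 3.5): section is a regular 8-gon, circumradius r=6.5 (area = (8/2)·6.500²·sin(360°/8) = 119.50 mm²); After the difference (first − rest): starting from the 9×15 cube (135.00 mm²), the 25×22 cube at (1.5, -2) partially overlaps it — only the 112.50 mm² overlap (of its 550.00 mm²) is removed, clipping the outline; the r=6.5 cylinder at (9, 3.5) misses the remaining region (no effect) — area = 22.50 mm². At z = 4.5: the cube is present — its section is the full 9×15 rectangle (area 135.00 mm²); the cube at (15, -3.5) is not intersected at this z (z outside [10.5, 15.5]); the cube at (1.5, -2) (footprint 25×22) is included at this height (area 550.00 mm²); the r=6.5 cylinder at (9, 3.5) contributes a regular 8-gon of circumradius 6.5 (area = (8/2)·6.500²·sin(360°/8) = 119.50 mm²); Taking the first minus the rest: starting from the 9×15 cube (135.00 mm²), the 25×22 cube at (1.5, -2) partially overlaps it — only the 112.50 mm² overlap (of its 550.00 mm²) is removed, clipping the outline; the r=6.5 cylinder at (9, 3.5) misses the remaining region (no effect) — area = 22.50 mm². Checking containment: the cross-section at z = 4.5 is a subset of the cross-section at z = 2.2.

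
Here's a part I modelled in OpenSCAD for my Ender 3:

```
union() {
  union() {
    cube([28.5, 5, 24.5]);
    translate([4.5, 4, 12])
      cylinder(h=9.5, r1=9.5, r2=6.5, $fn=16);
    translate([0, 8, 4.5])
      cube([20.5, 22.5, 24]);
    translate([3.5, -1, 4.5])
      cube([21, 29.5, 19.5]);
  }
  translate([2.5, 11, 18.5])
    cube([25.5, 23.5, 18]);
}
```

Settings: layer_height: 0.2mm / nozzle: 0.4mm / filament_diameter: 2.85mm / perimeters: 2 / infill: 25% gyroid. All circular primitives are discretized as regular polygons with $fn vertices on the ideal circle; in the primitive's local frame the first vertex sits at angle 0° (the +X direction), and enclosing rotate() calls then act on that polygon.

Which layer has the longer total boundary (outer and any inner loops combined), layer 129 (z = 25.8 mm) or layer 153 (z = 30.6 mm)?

Layer 129 (z = 25.8): the cube does not reach this height (z outside [0, 24.5]); the cone at (4.5, 4) is not intersected at this z (z outside [12, 21.5]); the cube at (0, 8) is present — its section is the full 20.5×22.5 rectangle (perimeter 86.00 mm); the cube at (3.5, -1) is not intersected at this z (z outside [4.5, 24]); Taking the union: only the 20.5×22.5 cube at (0, 8) is present, so the union is just that shape — boundary = 86.00 mm; the cube at (2.5, 11) is present — its section is the full 25.5×23.5 rectangle (perimeter 98.00 mm); Combining (union): the regions partially overlap (shared area 351.00 mm²), so the edge portions inside another operand are dropped and the merged outline is re-measured after clipping — boundary = 109.00 mm. So its perimeter = 109.00 mm. Layer 153 (z = 30.6): the cube is not intersected at this z (z outside [0, 24.5]); the cone at (4.5, 4) does not reach this height (z outside [12, 21.5]); the cube at (0, 8) is absent (z outside [4.5, 28.5]); the cube at (3.5, -1) is absent (z outside [4.5, 24]); Taking the union: nothing is present at this height; the cube at (2.5, 11) is present — its section is the full 25.5×23.5 rectangle (perimeter 98.00 mm); Combining (union): only the 25.5×23.5 cube at (2.5, 11) is present, so the union is just that shape — boundary = 98.00 mm. So its perimeter = 98.00 mm. Layer 129 is larger (109.00 vs 98.00 mm).

layer 129 (z = 25.8 mm)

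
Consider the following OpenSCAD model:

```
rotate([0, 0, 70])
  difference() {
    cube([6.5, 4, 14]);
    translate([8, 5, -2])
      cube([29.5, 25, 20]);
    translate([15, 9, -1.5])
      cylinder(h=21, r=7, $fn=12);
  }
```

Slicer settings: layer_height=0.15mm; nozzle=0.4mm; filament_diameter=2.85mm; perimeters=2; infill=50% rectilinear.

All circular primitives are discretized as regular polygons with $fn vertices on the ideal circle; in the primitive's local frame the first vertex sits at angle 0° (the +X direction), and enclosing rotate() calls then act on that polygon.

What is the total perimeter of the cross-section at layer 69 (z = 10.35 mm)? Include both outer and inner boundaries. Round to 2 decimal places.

At z = 10.35 mm: the cube is present — its section is the full 6.5×4 rectangle (perimeter 21.00 mm); the 29.5×25 cube at (8, 5) contributes its full rectangle (perimeter 109.00 mm); the cylinder at (15, 9): section is a regular 12-gon, circumradius r=7 (perimeter = 2·12·7.000·sin(180°/12) = 43.48 mm); Subtracting the remaining from the first: starting from the 6.5×4 cube, the 29.5×25 cube at (8, 5) misses the remaining region (no effect); the r=7 cylinder at (15, 9) misses the remaining region (no effect) — boundary = 21.00 mm; (whole slice rotated 70° about Z — lengths, areas and connectivity unchanged). Overall, the cross-section is a single solid region. Total boundary length (outer) = 21.00 mm.

21.00 mm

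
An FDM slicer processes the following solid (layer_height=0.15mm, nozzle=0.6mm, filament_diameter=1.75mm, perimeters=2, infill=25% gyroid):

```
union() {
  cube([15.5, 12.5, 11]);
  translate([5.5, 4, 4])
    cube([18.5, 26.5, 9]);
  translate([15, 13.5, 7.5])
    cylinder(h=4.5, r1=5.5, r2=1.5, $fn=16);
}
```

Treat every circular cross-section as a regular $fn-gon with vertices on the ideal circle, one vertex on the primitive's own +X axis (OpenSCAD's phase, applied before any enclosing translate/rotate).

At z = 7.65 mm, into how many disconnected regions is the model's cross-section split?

At z = 7.65 mm: the cube is present — its section is the full 15.5×12.5 rectangle; the 18.5×26.5 cube at (5.5, 4) contributes its full rectangle; the cone at (15, 13.5) contributes a regular 16-gon of circumradius 5.367 (interpolated between r1=5.5 and r2=1.5 at t=0.033); Taking the union: the regions partially overlap (shared area 173.17 mm²), so overlapping operands fuse into one piece — 1 connected region. The result has 1 disconnected region.

1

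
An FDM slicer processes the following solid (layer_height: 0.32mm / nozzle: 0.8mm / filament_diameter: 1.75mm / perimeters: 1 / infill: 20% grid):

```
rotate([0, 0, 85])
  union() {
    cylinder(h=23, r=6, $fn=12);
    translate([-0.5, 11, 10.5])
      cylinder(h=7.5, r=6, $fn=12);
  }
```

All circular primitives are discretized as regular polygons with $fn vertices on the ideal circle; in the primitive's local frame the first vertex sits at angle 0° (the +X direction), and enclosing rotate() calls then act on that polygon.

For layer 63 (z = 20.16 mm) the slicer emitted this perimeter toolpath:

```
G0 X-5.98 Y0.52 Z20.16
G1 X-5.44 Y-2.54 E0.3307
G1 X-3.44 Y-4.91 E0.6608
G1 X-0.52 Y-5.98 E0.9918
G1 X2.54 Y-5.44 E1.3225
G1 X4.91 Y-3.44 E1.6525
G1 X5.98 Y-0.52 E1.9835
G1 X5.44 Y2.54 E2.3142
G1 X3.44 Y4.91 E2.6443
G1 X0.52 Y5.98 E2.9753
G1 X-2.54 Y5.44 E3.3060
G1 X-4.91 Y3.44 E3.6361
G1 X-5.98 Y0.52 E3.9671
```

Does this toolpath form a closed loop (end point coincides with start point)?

Start point (G0): (-5.98, 0.52). End point (last G1): the path returns to the start — closed.

yes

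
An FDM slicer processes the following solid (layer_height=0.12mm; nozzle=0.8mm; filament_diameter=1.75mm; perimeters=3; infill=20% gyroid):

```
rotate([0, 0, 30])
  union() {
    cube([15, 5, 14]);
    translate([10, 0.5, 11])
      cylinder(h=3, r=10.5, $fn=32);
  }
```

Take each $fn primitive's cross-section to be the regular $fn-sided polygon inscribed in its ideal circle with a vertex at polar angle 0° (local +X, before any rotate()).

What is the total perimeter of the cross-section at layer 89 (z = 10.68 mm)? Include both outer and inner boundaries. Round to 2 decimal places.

At z = 10.68 mm: the cube (footprint 15×5) is included at this height (perimeter 40.00 mm); the cylinder at (10, 0.5) is not intersected at this z (z outside [11, 14]); Combining (union): only the 15×5 cube is present, so the union is just that shape — boundary = 40.00 mm; (whole slice rotated 30° about Z — lengths, areas and connectivity unchanged). Overall, the cross-section is a single solid region. Total boundary length (outer) = 40.00 mm.

40.00 mm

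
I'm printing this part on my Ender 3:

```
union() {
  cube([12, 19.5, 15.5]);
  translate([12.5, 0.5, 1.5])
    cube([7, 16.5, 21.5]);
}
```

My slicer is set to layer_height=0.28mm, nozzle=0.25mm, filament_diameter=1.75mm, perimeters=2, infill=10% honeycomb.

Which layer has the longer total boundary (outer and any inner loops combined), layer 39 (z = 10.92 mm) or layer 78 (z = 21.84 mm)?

Layer 39 (z = 10.92): the cube (footprint 12×19.5) is included at this height (perimeter 63.00 mm); the cube at (12.5, 0.5) is present — its section is the full 7×16.5 rectangle (perimeter 47.00 mm); Merging all regions: the 2 present regions are separate (no shared area or edge), so areas and boundary lengths simply add and each stays a separate island — boundary = 110.00 mm. So its perimeter = 110.00 mm. Layer 78 (z = 21.84): the cube does not reach this height (z outside [0, 15.5]); the 7×16.5 cube at (12.5, 0.5) contributes its full rectangle (perimeter 47.00 mm); Combining (union): only the 7×16.5 cube at (12.5, 0.5) is present, so the union is just that shape — boundary = 47.00 mm. So its perimeter = 47.00 mm. Layer 39 is larger (110.00 vs 47.00 mm).

layer 39 (z = 10.92 mm)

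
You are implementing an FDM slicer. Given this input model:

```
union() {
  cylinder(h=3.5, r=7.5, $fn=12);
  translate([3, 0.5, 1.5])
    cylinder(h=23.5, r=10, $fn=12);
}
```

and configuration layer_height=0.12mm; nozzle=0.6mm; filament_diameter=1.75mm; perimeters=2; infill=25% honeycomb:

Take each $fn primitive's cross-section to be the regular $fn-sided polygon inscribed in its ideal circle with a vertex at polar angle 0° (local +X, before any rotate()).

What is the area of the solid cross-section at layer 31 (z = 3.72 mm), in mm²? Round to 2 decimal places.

300.00 mm²

At z = 3.72 mm: the cylinder is absent (z outside [0, 3.5]); the cylinder at (3, 0.5): section is a regular 12-gon, circumradius r=10 (area = (12/2)·10.000²·sin(360°/12) = 300.00 mm²); Merging all regions: only the r=10 cylinder at (3, 0.5) is present, so the union is just that shape — area = 300.00 mm². Overall, the cross-section is a single solid region. Net area = 300.00 mm².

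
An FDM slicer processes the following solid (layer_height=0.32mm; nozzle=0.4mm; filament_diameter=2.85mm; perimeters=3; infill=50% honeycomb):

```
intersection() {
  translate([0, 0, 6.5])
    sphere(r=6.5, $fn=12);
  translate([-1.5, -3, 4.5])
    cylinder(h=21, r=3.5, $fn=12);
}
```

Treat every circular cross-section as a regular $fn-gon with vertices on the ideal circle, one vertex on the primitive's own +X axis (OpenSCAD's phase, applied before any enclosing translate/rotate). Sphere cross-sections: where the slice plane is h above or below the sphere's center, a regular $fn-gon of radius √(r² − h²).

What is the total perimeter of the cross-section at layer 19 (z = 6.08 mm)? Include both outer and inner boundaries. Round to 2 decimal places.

21.37 mm

At z = 6.08 mm: the r=6.5 sphere contributes a regular 12-gon of circumradius √(6.5²−0.42²) = 6.486 (perimeter = 2·12·6.486·sin(180°/12) = 40.29 mm); the cylinder at (-1.5, -3): section is a regular 12-gon, circumradius r=3.5 (perimeter = 2·12·3.500·sin(180°/12) = 21.74 mm); Taking the intersection: the r=3.5 cylinder at (-1.5, -3) partially overlaps the r=6.5 sphere; clipping to the common part keeps 35.29 mm² — boundary = 21.37 mm. Overall, the cross-section is a single solid region. Total boundary length (outer) = 21.37 mm.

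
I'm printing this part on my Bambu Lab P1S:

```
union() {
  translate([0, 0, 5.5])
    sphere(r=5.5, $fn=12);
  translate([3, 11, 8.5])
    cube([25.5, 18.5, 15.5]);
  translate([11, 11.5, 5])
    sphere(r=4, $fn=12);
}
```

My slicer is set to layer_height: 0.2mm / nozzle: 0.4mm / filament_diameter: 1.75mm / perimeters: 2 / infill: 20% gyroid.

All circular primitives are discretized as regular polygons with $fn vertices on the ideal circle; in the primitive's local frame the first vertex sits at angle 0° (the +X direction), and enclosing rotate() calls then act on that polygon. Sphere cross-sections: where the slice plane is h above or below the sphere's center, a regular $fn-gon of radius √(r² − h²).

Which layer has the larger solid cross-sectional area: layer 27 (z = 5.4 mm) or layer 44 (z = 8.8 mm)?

layer 44 (z = 8.8 mm)

Layer 27 (z = 5.4): the r=5.5 sphere contributes a regular 12-gon of circumradius √(5.5²−0.1²) = 5.499 (area = (12/2)·5.499²·sin(360°/12) = 90.72 mm²); the cube at (3, 11) is not intersected at this z (z outside [8.5, 24]); the sphere at (11, 11.5): section is a regular 12-gon, circumradius = √(r²−h²) = √(4²−0.4²) = 3.980 (area = (12/2)·3.980²·sin(360°/12) = 47.52 mm²); Combining (union): the 2 present regions are separate (no shared area or edge), so areas and boundary lengths simply add and each stays a separate island — area = 138.24 mm². So its area = 138.24 mm². Layer 44 (z = 8.8): the r=5.5 sphere contributes a regular 12-gon of circumradius √(5.5²−3.3²) = 4.400 (area = (12/2)·4.400²·sin(360°/12) = 58.08 mm²); the 25.5×18.5 cube at (3, 11) contributes its full rectangle (area 471.75 mm²); the r=4 sphere at (11, 11.5) slices to a regular 12-gon of circumradius 1.249 (√(r²−h²) with h=3.8 from center) (area = (12/2)·1.249²·sin(360°/12) = 4.68 mm²); Taking the union: the regions partially overlap — summed areas 534.51 mm² minus the doubly-counted overlap 3.52 mm² gives 530.99 mm² — area = 530.99 mm². So its area = 530.99 mm². Layer 44 is larger (530.99 vs 138.24 mm²).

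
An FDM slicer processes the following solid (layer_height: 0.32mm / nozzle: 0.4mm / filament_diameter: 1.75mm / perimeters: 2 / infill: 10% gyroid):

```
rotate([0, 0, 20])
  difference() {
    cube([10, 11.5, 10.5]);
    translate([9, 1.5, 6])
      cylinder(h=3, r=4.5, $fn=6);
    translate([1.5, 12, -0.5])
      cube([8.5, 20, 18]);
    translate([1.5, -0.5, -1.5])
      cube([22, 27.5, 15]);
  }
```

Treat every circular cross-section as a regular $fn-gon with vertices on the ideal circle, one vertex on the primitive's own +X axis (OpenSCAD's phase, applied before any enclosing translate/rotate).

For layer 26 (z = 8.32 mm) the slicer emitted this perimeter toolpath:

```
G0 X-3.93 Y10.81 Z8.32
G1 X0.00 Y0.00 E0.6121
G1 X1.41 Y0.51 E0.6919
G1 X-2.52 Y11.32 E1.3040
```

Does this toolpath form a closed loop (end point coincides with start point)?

no

Start point (G0): (-3.93, 10.81). End point (last G1): the path does not return to the start — open.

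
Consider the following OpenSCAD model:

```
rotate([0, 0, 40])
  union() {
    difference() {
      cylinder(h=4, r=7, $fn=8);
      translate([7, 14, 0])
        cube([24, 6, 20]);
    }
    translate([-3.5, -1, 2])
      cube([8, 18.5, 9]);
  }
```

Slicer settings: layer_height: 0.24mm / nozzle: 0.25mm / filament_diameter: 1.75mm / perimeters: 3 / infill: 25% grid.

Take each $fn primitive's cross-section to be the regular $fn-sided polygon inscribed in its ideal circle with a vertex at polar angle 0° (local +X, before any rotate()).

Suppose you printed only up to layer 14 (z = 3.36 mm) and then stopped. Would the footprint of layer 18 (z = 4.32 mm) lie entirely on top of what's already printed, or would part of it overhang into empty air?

Compare the two slices. At z = 3.36: the r=7 cylinder gives a regular 8-gon of circumradius 7 (constant along its height) (area = (8/2)·7.000²·sin(360°/8) = 138.59 mm²); the 24×6 cube at (7, 14) contributes its full rectangle (area 144.00 mm²); Subtracting the remaining from the first: starting from the r=7 cylinder (138.59 mm²), the 24×6 cube at (7, 14) misses the remaining region (no effect) — area = 138.59 mm²; the cube at (-3.5, -1) (footprint 8×18.5) is included at this height (area 148.00 mm²); Combining (union): the regions partially overlap — summed areas 286.59 mm² minus the doubly-counted overlap 57.27 mm² gives 229.32 mm² — area = 229.32 mm²; (rotated 40° about Z; rotation is an isometry so areas/perimeters/island counts are preserved). At z = 4.32: the cylinder does not reach this height (z outside [0, 4]); the 24×6 cube at (7, 14) contributes its full rectangle (area 144.00 mm²); Taking the first minus the rest: the first operand is absent here, so nothing remains; the cube at (-3.5, -1) (footprint 8×18.5) is included at this height (area 148.00 mm²); Combining (union): only the 8×18.5 cube at (-3.5, -1) is present, so the union is just that shape — area = 148.00 mm²; (whole slice rotated 40° about Z — lengths, areas and connectivity unchanged). Checking containment: the cross-section at z = 4.32 is a subset of the cross-section at z = 3.36.

entirely on top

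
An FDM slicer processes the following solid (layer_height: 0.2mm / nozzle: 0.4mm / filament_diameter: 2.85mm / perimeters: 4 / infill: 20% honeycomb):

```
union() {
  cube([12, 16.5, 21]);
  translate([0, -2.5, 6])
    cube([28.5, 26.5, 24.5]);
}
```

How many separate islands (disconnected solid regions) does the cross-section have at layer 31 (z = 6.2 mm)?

1

At z = 6.2 mm: the cube (footprint 12×16.5) is included at this height; the cube at (0, -2.5) is present — its section is the full 28.5×26.5 rectangle; Taking the union: the 12×16.5 cube lies entirely inside the 28.5×26.5 cube at (0, -2.5), so the union is just the 28.5×26.5 cube at (0, -2.5) — 1 connected region. Overall, the cross-section is a single solid region. Island count = 1.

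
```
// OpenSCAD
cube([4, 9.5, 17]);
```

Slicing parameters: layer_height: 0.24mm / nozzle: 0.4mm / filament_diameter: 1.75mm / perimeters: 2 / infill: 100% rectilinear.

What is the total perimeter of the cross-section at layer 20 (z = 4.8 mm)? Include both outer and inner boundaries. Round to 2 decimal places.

At z = 4.8 mm: the cube (footprint 4×9.5) is included at this height (perimeter 27.00 mm). Overall, the cross-section is a single solid region. Total boundary length (outer) = 27.00 mm.

27.00 mm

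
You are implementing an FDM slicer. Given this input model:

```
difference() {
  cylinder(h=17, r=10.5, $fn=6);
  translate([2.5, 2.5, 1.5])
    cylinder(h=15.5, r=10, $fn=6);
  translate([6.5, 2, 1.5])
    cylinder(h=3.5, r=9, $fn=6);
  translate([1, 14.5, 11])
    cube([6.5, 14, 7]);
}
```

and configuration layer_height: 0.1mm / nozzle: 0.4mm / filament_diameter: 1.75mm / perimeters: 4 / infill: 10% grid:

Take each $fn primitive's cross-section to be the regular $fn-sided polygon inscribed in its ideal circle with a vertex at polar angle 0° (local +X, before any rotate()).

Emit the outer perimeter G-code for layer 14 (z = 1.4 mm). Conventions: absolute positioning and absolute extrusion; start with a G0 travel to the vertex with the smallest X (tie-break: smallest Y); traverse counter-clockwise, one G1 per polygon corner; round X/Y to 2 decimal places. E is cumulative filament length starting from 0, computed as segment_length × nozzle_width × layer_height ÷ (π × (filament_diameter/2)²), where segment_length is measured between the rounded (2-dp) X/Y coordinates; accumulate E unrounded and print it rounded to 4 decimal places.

At z = 1.4 mm: the cylinder: section is a regular 6-gon, circumradius r=10.5; the cylinder at (2.5, 2.5) is absent (z outside [1.5, 17]); the cylinder at (6.5, 2) does not reach this height (z outside [1.5, 5]); the cube at (1, 14.5) does not reach this height (z outside [11, 18]); After the difference (first − rest): none of the subtracted shapes is present at this height, so the r=10.5 cylinder is unchanged — 1 connected region. The outline is a single polygon with 6 vertices. Extrusion per mm of travel: 0.4 × 0.1 / (π × 0.875²) = 0.016630. Accumulating E over each segment gives final E = 1.0475.

G0 X-10.50 Y0.00 Z1.40
G1 X-5.25 Y-9.09 E0.1746
G1 X5.25 Y-9.09 E0.3492
G1 X10.50 Y0.00 E0.5238
G1 X5.25 Y9.09 E0.6983
G1 X-5.25 Y9.09 E0.8729
G1 X-10.50 Y0.00 E1.0475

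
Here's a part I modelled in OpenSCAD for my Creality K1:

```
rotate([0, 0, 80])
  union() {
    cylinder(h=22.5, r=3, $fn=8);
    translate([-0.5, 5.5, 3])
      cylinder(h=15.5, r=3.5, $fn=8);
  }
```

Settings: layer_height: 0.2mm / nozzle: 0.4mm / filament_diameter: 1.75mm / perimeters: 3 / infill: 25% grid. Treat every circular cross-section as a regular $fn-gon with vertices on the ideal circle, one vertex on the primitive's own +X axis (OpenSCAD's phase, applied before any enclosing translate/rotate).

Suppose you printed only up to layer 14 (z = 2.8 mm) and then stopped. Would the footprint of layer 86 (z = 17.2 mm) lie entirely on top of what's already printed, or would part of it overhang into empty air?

Compare the two slices. At z = 2.8: the r=3 cylinder contributes a regular 8-gon of circumradius 3 (area = (8/2)·3.000²·sin(360°/8) = 25.46 mm²); the cylinder at (-0.5, 5.5) does not reach this height (z outside [3, 18.5]); Taking the union: only the r=3 cylinder is present, so the union is just that shape — area = 25.46 mm²; (rotated 80° about Z; rotation is an isometry so areas/perimeters/island counts are preserved). At z = 17.2: the cylinder: section is a regular 8-gon, circumradius r=3 (area = (8/2)·3.000²·sin(360°/8) = 25.46 mm²); the r=3.5 cylinder at (-0.5, 5.5) contributes a regular 8-gon of circumradius 3.5 (area = (8/2)·3.500²·sin(360°/8) = 34.65 mm²); Merging all regions: the regions partially overlap — summed areas 60.10 mm² minus the doubly-counted overlap 1.16 mm² gives 58.95 mm² — area = 58.95 mm²; (whole slice rotated 80° about Z — lengths, areas and connectivity unchanged). Checking containment: at z = 17.2 the cross-section extends beyond the z = 2.8 cross-section by about 33.49 mm².

part overhangs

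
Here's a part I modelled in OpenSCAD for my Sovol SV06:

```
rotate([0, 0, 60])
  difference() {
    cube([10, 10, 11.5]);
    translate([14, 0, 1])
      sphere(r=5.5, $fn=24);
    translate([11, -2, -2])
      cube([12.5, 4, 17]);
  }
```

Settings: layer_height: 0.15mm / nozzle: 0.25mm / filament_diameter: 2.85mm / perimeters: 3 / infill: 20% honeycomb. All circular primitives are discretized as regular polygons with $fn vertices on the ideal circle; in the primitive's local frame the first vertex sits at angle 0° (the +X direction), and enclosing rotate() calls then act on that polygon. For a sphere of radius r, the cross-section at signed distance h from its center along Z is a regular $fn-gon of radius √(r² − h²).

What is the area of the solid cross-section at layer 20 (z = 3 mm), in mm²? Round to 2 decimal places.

97.65 mm²

At z = 3 mm: the cube is present — its section is the full 10×10 rectangle (area 100.00 mm²); the sphere at (14, 0): section is a regular 24-gon, circumradius = √(r²−h²) = √(5.5²−2²) = 5.123 (area = (24/2)·5.123²·sin(360°/24) = 81.53 mm²); the 12.5×4 cube at (11, -2) contributes its full rectangle (area 50.00 mm²); Subtracting the remaining from the first: starting from the 10×10 cube (100.00 mm²), the r=5.5 sphere at (14, 0) partially overlaps it — only the 2.35 mm² overlap (of its 81.53 mm²) is removed, clipping the outline; the 12.5×4 cube at (11, -2) misses the remaining region (no effect) — area = 97.65 mm²; (rotated 60° about Z; rotation is an isometry so areas/perimeters/island counts are preserved). Overall, the cross-section is a single solid region. Net area = 97.65 mm².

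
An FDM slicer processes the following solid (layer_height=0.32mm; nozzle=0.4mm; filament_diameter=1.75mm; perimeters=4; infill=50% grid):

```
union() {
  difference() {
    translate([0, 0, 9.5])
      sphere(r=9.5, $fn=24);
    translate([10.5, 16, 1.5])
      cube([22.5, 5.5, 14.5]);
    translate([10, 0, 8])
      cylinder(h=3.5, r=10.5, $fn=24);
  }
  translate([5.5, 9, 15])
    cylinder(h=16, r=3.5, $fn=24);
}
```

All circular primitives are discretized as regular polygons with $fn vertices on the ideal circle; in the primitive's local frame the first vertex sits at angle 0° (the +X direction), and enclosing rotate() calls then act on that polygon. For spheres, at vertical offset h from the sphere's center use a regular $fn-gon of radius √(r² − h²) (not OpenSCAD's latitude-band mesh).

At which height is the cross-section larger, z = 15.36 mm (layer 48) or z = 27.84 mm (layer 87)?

Layer 48 (z = 15.36): the sphere: section is a regular 24-gon, circumradius = √(r²−h²) = √(9.5²−5.86²) = 7.477 (area = (24/2)·7.477²·sin(360°/24) = 173.65 mm²); the 22.5×5.5 cube at (10.5, 16) contributes its full rectangle (area 123.75 mm²); the cylinder at (10, 0) is absent (z outside [8, 11.5]); After the difference (first − rest): starting from the r=9.5 sphere (173.65 mm²), the 22.5×5.5 cube at (10.5, 16) misses the remaining region (no effect) — area = 173.65 mm²; the r=3.5 cylinder at (5.5, 9) gives a regular 24-gon of circumradius 3.5 (constant along its height) (area = (24/2)·3.500²·sin(360°/24) = 38.05 mm²); Merging all regions: the regions partially overlap — summed areas 211.69 mm² minus the doubly-counted overlap 0.63 mm² gives 211.06 mm² — area = 211.06 mm². So its area = 211.06 mm². Layer 87 (z = 27.84): the sphere is absent (|z−center|=18.340 > r=9.5); the cube at (10.5, 16) does not reach this height (z outside [1.5, 16]); the cylinder at (10, 0) is absent (z outside [8, 11.5]); Taking the first minus the rest: the first operand is absent here, so nothing remains; the r=3.5 cylinder at (5.5, 9) contributes a regular 24-gon of circumradius 3.5 (area = (24/2)·3.500²·sin(360°/24) = 38.05 mm²); Merging all regions: only the r=3.5 cylinder at (5.5, 9) is present, so the union is just that shape — area = 38.05 mm². So its area = 38.05 mm². Layer 48 is larger (211.06 vs 38.05 mm²).

layer 48 (z = 15.36 mm)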